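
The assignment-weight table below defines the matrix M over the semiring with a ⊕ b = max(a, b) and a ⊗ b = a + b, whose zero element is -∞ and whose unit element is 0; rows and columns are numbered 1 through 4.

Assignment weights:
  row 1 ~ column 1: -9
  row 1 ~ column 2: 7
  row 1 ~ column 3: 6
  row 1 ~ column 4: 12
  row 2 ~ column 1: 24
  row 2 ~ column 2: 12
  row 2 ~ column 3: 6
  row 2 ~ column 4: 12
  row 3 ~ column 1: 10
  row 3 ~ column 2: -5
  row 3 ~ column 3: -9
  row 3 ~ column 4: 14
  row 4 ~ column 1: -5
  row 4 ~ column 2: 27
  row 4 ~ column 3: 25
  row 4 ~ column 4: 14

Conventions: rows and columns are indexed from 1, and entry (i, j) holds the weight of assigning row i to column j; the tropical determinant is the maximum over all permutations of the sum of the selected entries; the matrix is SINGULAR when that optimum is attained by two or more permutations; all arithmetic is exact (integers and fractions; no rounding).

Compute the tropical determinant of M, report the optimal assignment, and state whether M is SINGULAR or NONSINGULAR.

σ = (1, 2, 3, 4): (-9) + 12 + (-9) + 14 = 8
σ = (1, 2, 4, 3): (-9) + 12 + 14 + 25 = 42
σ = (1, 3, 2, 4): (-9) + 6 + (-5) + 14 = 6
σ = (1, 3, 4, 2): (-9) + 6 + 14 + 27 = 38
σ = (1, 4, 2, 3): (-9) + 12 + (-5) + 25 = 23
σ = (1, 4, 3, 2): (-9) + 12 + (-9) + 27 = 21
σ = (2, 1, 3, 4): 7 + 24 + (-9) + 14 = 36
σ = (2, 1, 4, 3): 7 + 24 + 14 + 25 = 70
σ = (2, 3, 1, 4): 7 + 6 + 10 + 14 = 37
σ = (2, 3, 4, 1): 7 + 6 + 14 + (-5) = 22
σ = (2, 4, 1, 3): 7 + 12 + 10 + 25 = 54
σ = (2, 4, 3, 1): 7 + 12 + (-9) + (-5) = 5
σ = (3, 1, 2, 4): 6 + 24 + (-5) + 14 = 39
σ = (3, 1, 4, 2): 6 + 24 + 14 + 27 = 71
σ = (3, 2, 1, 4): 6 + 12 + 10 + 14 = 42
σ = (3, 2, 4, 1): 6 + 12 + 14 + (-5) = 27
σ = (3, 4, 1, 2): 6 + 12 + 10 + 27 = 55
σ = (3, 4, 2, 1): 6 + 12 + (-5) + (-5) = 8
σ = (4, 1, 2, 3): 12 + 24 + (-5) + 25 = 56
σ = (4, 1, 3, 2): 12 + 24 + (-9) + 27 = 54
σ = (4, 2, 1, 3): 12 + 12 + 10 + 25 = 59
σ = (4, 2, 3, 1): 12 + 12 + (-9) + (-5) = 10
σ = (4, 3, 1, 2): 12 + 6 + 10 + 27 = 55
σ = (4, 3, 2, 1): 12 + 6 + (-5) + (-5) = 8
Optimal value attained by: σ = (3, 1, 4, 2).
Answer: det⊕(M) = 71; verdict: NONSINGULAR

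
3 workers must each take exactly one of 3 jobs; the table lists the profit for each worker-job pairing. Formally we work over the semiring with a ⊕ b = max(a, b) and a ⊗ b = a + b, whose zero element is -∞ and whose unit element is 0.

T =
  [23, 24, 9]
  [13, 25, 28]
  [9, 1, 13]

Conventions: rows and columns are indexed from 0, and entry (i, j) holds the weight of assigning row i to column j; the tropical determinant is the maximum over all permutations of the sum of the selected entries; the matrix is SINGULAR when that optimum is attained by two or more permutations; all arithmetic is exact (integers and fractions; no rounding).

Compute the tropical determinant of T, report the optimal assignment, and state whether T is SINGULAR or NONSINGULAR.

σ = (0, 1, 2): 23 + 25 + 13 = 61
σ = (0, 2, 1): 23 + 28 + 1 = 52
σ = (1, 0, 2): 24 + 13 + 13 = 50
σ = (1, 2, 0): 24 + 28 + 9 = 61
σ = (2, 0, 1): 9 + 13 + 1 = 23
σ = (2, 1, 0): 9 + 25 + 9 = 43
Optimal value attained by: σ = (0, 1, 2).
Answer: det⊕(T) = 61; verdict: SINGULAR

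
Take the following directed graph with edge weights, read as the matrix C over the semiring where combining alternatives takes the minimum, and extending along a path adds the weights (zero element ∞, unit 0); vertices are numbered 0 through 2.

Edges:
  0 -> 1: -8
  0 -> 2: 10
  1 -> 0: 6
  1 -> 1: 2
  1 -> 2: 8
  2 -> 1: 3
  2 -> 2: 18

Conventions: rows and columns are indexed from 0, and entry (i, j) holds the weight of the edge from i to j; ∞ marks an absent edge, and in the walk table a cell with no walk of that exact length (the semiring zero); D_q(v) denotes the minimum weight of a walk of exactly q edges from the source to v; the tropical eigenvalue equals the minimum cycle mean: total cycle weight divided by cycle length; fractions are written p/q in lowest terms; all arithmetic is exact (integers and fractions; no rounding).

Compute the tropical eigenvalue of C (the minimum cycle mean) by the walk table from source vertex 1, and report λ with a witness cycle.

q=0: [∞, 0, ∞]
q=1: [6, 2, 8]
q=2: [8, -2, 10]
q=3: [4, 0, 6]
Optimal cycle mean attained by: cycle 0->1->0, total (-8) + 6, length 2.
Answer: λ = -1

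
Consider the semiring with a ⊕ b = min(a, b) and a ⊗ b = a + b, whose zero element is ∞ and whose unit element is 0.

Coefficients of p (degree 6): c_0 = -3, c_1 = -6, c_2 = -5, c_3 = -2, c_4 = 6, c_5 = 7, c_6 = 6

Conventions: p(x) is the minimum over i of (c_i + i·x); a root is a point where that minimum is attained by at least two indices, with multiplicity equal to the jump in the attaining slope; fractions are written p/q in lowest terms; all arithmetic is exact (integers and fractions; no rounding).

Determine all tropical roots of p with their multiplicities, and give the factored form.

hull edge (i=0, c=-3) to (i=1, c=-6): slope -3, span 1
hull edge (i=1, c=-6) to (i=2, c=-5): slope 1, span 1
hull edge (i=2, c=-5) to (i=6, c=6): slope 11/4, span 4
Factored form: p(x) = 6 ⊗ (x ⊕ (-11/4)) ⊗ (x ⊕ (-11/4)) ⊗ (x ⊕ (-11/4)) ⊗ (x ⊕ (-11/4)) ⊗ (x ⊕ (-1)) ⊗ (x ⊕ 3)
Answer: roots = -11/4 (mult 4), -1 (mult 1), 3 (mult 1)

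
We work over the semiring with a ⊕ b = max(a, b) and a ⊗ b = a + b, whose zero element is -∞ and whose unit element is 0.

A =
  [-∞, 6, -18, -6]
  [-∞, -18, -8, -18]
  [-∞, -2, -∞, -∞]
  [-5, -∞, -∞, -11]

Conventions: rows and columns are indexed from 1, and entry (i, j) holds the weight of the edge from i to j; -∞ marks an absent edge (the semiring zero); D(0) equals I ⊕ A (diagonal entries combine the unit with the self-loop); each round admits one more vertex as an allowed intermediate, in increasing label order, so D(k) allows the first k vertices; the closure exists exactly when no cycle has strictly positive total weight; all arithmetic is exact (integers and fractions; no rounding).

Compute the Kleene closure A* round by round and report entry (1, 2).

D(0):
  [0, 6, -18, -6]
  [-∞, 0, -8, -18]
  [-∞, -2, 0, -∞]
  [-5, -∞, -∞, 0]
D(1):
  [0, 6, -18, -6]
  [-∞, 0, -8, -18]
  [-∞, -2, 0, -∞]
  [-5, 1, -23, 0]
D(2):
  [0, 6, -2, -6]
  [-∞, 0, -8, -18]
  [-∞, -2, 0, -20]
  [-5, 1, -7, 0]
D(3):
  [0, 6, -2, -6]
  [-∞, 0, -8, -18]
  [-∞, -2, 0, -20]
  [-5, 1, -7, 0]
D(4):
  [0, 6, -2, -6]
  [-23, 0, -8, -18]
  [-25, -2, 0, -20]
  [-5, 1, -7, 0]
Answer: A*[1][2] = 6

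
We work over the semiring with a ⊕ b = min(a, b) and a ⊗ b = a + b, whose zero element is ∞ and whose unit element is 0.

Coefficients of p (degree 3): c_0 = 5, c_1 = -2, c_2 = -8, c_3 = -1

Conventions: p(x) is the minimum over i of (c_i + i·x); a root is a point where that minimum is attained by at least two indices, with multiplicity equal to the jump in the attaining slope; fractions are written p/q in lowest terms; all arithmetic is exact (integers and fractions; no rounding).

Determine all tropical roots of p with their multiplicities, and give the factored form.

hull edge (i=0, c=5) to (i=1, c=-2): slope -7, span 1
hull edge (i=1, c=-2) to (i=2, c=-8): slope -6, span 1
hull edge (i=2, c=-8) to (i=3, c=-1): slope 7, span 1
Factored form: p(x) = -1 ⊗ (x ⊕ (-7)) ⊗ (x ⊕ 6) ⊗ (x ⊕ 7)
Answer: roots = -7 (mult 1), 6 (mult 1), 7 (mult 1)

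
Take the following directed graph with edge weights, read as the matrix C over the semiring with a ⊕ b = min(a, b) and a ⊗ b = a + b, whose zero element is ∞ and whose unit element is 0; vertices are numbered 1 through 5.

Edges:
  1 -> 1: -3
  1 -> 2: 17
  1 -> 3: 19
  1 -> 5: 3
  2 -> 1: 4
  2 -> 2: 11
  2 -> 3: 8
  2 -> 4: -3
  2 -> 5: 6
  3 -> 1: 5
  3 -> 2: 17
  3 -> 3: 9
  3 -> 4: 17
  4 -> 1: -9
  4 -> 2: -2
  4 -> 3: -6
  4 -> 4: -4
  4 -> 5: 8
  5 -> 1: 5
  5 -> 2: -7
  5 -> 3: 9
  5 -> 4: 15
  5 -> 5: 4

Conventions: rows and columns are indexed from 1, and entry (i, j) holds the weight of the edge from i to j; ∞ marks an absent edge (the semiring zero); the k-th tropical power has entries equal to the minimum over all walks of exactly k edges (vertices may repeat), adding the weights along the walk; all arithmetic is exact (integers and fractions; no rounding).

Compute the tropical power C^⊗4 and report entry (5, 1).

C^⊗2:
  [-6, -4, 12, 14, 0]
  [-12, -5, -9, -7, 5]
  [2, 15, 11, 13, 8]
  [-13, -6, -10, -8, -6]
  [-3, -3, 1, -10, -1]
C^⊗3:
  [-9, -7, 4, -7, -3]
  [-16, -9, -13, -11, -9]
  [-1, 1, 7, 9, 5]
  [-17, -13, -14, -12, -10]
  [-19, -12, -16, -14, -2]
C^⊗4:
  [-16, -10, -13, -11, -6]
  [-20, -16, -17, -15, -13]
  [-4, -2, 3, -2, 2]
  [-21, -17, -18, -16, -14]
  [-23, -16, -20, -18, -16]
Key observation: the optimum is the walk 5->2->4->4->1, with weight (-7) + (-3) + (-4) + (-9) = -23.
Optimal value attained by: walk 5->2->4->4->1.
Answer: (C^⊗4)[5][1] = -23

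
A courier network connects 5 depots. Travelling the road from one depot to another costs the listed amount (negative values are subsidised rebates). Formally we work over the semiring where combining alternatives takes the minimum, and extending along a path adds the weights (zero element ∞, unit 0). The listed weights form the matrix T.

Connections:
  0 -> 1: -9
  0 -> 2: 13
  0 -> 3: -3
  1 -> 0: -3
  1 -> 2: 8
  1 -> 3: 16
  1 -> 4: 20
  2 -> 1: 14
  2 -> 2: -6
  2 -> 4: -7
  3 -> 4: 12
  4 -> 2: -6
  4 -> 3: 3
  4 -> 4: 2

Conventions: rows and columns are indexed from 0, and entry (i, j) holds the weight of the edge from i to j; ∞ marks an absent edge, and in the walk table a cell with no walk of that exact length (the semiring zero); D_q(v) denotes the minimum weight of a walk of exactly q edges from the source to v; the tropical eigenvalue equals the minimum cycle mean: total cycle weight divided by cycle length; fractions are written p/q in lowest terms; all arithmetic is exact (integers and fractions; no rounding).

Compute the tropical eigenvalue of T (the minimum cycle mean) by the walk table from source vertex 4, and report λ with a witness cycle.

q=0: [∞, ∞, ∞, ∞, 0]
q=1: [∞, ∞, -6, 3, 2]
q=2: [∞, 8, -12, 5, -13]
q=3: [5, 2, -19, -10, -19]
q=4: [-1, -5, -25, -16, -26]
q=5: [-8, -11, -32, -23, -32]
Optimal cycle mean attained by: cycle 2->4->2, total (-7) + (-6), length 2.
Answer: λ = -13/2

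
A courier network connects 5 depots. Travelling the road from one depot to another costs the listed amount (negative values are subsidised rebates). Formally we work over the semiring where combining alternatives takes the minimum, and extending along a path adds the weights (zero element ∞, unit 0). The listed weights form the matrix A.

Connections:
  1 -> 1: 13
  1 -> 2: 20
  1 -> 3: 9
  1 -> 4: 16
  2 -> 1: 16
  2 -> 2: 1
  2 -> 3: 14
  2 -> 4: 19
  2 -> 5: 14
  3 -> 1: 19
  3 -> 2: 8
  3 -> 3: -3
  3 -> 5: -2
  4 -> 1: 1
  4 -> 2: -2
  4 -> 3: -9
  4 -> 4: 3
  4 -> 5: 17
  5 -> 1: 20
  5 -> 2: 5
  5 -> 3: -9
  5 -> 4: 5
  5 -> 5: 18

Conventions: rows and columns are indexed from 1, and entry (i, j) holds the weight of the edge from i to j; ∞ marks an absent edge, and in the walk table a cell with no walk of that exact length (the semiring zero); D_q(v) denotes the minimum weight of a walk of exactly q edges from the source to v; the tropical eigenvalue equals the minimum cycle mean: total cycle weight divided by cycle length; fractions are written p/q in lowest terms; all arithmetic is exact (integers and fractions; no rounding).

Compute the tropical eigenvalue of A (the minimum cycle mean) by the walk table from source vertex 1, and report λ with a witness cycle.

q=0: [0, ∞, ∞, ∞, ∞]
q=1: [13, 20, 9, 16, ∞]
q=2: [17, 14, 6, 19, 7]
q=3: [20, 12, -2, 12, 4]
q=4: [13, 6, -5, 9, -4]
q=5: [10, 1, -13, 1, -7]
Optimal cycle mean attained by: cycle 3->5->3, total (-2) + (-9), length 2.
Answer: λ = -11/2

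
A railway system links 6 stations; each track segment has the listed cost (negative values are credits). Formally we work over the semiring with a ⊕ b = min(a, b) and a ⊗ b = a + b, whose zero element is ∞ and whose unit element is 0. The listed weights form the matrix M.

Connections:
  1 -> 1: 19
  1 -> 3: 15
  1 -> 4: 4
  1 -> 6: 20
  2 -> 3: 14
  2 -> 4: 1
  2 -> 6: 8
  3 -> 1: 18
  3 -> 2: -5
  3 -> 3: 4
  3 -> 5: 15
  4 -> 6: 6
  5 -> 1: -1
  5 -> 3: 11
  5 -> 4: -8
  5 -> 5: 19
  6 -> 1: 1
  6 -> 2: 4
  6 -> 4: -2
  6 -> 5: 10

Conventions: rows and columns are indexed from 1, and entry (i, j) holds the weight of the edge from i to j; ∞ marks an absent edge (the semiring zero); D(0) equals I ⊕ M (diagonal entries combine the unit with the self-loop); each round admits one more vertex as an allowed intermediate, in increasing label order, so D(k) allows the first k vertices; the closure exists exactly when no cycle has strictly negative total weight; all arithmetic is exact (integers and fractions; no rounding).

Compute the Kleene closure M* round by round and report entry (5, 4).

D(0):
  [0, ∞, 15, 4, ∞, 20]
  [∞, 0, 14, 1, ∞, 8]
  [18, -5, 0, ∞, 15, ∞]
  [∞, ∞, ∞, 0, ∞, 6]
  [-1, ∞, 11, -8, 0, ∞]
  [1, 4, ∞, -2, 10, 0]
D(1):
  [0, ∞, 15, 4, ∞, 20]
  [∞, 0, 14, 1, ∞, 8]
  [18, -5, 0, 22, 15, 38]
  [∞, ∞, ∞, 0, ∞, 6]
  [-1, ∞, 11, -8, 0, 19]
  [1, 4, 16, -2, 10, 0]
D(2):
  [0, ∞, 15, 4, ∞, 20]
  [∞, 0, 14, 1, ∞, 8]
  [18, -5, 0, -4, 15, 3]
  [∞, ∞, ∞, 0, ∞, 6]
  [-1, ∞, 11, -8, 0, 19]
  [1, 4, 16, -2, 10, 0]
D(3):
  [0, 10, 15, 4, 30, 18]
  [32, 0, 14, 1, 29, 8]
  [18, -5, 0, -4, 15, 3]
  [∞, ∞, ∞, 0, ∞, 6]
  [-1, 6, 11, -8, 0, 14]
  [1, 4, 16, -2, 10, 0]
D(4):
  [0, 10, 15, 4, 30, 10]
  [32, 0, 14, 1, 29, 7]
  [18, -5, 0, -4, 15, 2]
  [∞, ∞, ∞, 0, ∞, 6]
  [-1, 6, 11, -8, 0, -2]
  [1, 4, 16, -2, 10, 0]
D(5):
  [0, 10, 15, 4, 30, 10]
  [28, 0, 14, 1, 29, 7]
  [14, -5, 0, -4, 15, 2]
  [∞, ∞, ∞, 0, ∞, 6]
  [-1, 6, 11, -8, 0, -2]
  [1, 4, 16, -2, 10, 0]
D(6):
  [0, 10, 15, 4, 20, 10]
  [8, 0, 14, 1, 17, 7]
  [3, -5, 0, -4, 12, 2]
  [7, 10, 22, 0, 16, 6]
  [-1, 2, 11, -8, 0, -2]
  [1, 4, 16, -2, 10, 0]
Answer: M*[5][4] = -8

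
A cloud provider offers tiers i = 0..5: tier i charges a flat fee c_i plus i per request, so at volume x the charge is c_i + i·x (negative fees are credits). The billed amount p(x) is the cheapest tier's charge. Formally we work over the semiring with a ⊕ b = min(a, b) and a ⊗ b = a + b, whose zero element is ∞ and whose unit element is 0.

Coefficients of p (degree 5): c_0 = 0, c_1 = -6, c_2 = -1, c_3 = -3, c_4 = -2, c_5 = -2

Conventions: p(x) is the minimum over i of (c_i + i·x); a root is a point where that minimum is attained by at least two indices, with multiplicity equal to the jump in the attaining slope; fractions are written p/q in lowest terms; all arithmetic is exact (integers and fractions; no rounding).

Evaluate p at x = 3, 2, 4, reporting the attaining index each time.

p(3) = min(0+0·3=0, -6+1·3=-3, -1+2·3=5, -3+3·3=6, -2+4·3=10, -2+5·3=13) = -3 (attained by i=1)
p(2) = min(0+0·2=0, -6+1·2=-4, -1+2·2=3, -3+3·2=3, -2+4·2=6, -2+5·2=8) = -4 (attained by i=1)
p(4) = min(0+0·4=0, -6+1·4=-2, -1+2·4=7, -3+3·4=9, -2+4·4=14, -2+5·4=18) = -2 (attained by i=1)
Answer: p(3) = -3; p(2) = -4; p(4) = -2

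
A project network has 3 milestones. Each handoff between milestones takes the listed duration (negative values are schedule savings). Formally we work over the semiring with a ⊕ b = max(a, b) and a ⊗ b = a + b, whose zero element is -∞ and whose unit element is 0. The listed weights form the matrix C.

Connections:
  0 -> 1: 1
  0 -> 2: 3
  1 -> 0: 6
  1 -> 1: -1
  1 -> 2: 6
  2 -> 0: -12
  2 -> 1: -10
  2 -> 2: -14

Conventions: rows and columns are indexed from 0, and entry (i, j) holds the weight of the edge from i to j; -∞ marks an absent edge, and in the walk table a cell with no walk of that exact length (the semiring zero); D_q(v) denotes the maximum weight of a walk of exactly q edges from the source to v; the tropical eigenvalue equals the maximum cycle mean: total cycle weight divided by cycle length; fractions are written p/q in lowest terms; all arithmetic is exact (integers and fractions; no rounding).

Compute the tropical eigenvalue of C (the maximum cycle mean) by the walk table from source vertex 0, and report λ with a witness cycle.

q=0: [0, -∞, -∞]
q=1: [-∞, 1, 3]
q=2: [7, 0, 7]
q=3: [6, 8, 10]
Optimal cycle mean attained by: cycle 0->1->0, total 1 + 6, length 2.
Answer: λ = 7/2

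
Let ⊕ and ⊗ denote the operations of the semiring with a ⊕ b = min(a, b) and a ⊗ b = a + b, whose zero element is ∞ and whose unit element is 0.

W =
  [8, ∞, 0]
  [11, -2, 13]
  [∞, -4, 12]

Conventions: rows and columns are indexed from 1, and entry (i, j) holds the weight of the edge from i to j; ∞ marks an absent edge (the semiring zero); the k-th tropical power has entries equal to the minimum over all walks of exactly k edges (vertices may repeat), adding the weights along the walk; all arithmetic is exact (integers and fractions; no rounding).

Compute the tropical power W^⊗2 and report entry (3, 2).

W^⊗2:
  [16, -4, 8]
  [9, -4, 11]
  [7, -6, 9]
Key observation: the optimum is the walk 3->2->2, with weight (-4) + (-2) = -6.
Optimal value attained by: walk 3->2->2.
Answer: (W^⊗2)[3][2] = -6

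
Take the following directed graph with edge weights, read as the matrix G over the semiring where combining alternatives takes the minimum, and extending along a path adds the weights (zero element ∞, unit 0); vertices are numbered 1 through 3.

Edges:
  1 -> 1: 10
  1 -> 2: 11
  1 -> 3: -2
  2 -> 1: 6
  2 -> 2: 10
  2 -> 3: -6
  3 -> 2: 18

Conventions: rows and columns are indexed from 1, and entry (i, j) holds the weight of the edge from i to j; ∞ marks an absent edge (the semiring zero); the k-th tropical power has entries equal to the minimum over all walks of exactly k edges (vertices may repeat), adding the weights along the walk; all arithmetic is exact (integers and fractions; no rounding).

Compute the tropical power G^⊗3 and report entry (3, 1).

G^⊗2:
  [17, 16, 5]
  [16, 12, 4]
  [24, 28, 12]
G^⊗3:
  [22, 23, 10]
  [18, 22, 6]
  [34, 30, 22]
Key observation: the optimum is the walk 3->2->1->1, with weight 18 + 6 + 10 = 34.
Optimal value attained by: walk 3->2->1->1.
Answer: (G^⊗3)[3][1] = 34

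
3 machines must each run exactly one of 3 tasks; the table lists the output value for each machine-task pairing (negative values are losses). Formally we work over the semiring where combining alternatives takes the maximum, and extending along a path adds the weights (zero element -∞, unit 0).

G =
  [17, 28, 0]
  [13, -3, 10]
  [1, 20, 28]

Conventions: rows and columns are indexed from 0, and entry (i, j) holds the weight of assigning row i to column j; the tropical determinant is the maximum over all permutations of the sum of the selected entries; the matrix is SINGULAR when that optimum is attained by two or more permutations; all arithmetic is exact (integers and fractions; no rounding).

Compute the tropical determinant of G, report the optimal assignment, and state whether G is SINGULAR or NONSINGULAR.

σ = (0, 1, 2): 17 + (-3) + 28 = 42
σ = (0, 2, 1): 17 + 10 + 20 = 47
σ = (1, 0, 2): 28 + 13 + 28 = 69
σ = (1, 2, 0): 28 + 10 + 1 = 39
σ = (2, 0, 1): 0 + 13 + 20 = 33
σ = (2, 1, 0): 0 + (-3) + 1 = -2
Optimal value attained by: σ = (1, 0, 2).
Answer: det⊕(G) = 69; verdict: NONSINGULAR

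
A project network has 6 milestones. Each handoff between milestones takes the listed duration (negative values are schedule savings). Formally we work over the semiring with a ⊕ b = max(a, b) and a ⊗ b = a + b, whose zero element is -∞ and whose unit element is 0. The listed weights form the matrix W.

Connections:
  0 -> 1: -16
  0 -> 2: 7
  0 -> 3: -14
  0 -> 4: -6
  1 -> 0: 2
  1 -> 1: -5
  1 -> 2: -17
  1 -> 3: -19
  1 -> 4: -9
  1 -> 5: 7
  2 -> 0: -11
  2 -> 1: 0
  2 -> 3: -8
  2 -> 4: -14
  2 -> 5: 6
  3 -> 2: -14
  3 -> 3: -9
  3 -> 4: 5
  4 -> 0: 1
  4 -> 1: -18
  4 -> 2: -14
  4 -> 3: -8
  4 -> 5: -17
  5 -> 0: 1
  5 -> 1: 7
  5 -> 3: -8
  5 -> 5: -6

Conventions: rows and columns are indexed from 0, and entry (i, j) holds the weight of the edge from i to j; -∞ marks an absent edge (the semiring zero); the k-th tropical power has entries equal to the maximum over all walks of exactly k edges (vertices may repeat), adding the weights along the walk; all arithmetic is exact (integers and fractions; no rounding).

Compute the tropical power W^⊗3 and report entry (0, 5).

W^⊗2:
  [-4, 7, -20, -1, -7, 13]
  [8, 14, 9, -1, -4, 2]
  [7, 13, -4, -2, -3, 7]
  [6, -13, -9, -3, -4, -8]
  [-16, -10, 8, -13, -3, -8]
  [9, 2, 8, -12, -2, 14]
W^⊗3:
  [14, 20, 3, 5, 4, 14]
  [16, 9, 15, 1, 5, 21]
  [15, 14, 14, -1, 4, 20]
  [-3, -1, 13, -8, 2, -3]
  [-2, 8, -9, 0, -6, 14]
  [15, 21, 16, 6, 3, 14]
Key observation: the optimum is the walk 0->2->1->5, with weight 7 + 0 + 7 = 14.
Optimal value attained by: walk 0->2->1->5.
Answer: (W^⊗3)[0][5] = 14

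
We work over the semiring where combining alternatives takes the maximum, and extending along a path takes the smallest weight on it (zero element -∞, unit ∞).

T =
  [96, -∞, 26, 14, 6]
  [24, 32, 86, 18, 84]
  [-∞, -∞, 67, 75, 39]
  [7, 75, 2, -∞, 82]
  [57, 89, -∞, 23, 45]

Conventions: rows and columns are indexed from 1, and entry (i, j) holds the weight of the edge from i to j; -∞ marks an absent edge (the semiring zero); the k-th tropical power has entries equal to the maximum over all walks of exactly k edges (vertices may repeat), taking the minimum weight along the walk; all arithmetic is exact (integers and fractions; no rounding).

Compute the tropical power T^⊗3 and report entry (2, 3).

T^⊗2:
  [96, 14, 26, 26, 26]
  [57, 84, 67, 75, 45]
  [39, 75, 67, 67, 75]
  [57, 82, 75, 23, 75]
  [57, 45, 86, 23, 84]
T^⊗3:
  [96, 26, 26, 26, 26]
  [57, 75, 84, 67, 84]
  [57, 75, 75, 67, 75]
  [57, 75, 82, 75, 82]
  [57, 84, 67, 75, 45]
Key observation: the optimum is the walk 2->5->2->3, with weight 84 min 89 min 86 = 84.
Optimal value attained by: walk 2->5->2->3.
Answer: (T^⊗3)[2][3] = 84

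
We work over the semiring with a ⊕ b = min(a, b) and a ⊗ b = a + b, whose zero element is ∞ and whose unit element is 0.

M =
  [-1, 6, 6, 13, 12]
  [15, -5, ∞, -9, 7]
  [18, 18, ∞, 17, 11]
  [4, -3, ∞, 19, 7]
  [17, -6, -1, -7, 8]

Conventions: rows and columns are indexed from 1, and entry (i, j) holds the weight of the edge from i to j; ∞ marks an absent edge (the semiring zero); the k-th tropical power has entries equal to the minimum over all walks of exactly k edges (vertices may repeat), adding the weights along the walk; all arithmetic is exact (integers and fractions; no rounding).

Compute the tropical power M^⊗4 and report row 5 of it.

M^⊗2:
  [-2, 1, 5, -3, 11]
  [-5, -12, 6, -14, -2]
  [17, 5, 10, 4, 19]
  [3, -8, 6, -12, 4]
  [-3, -11, 7, -15, 0]
M^⊗3:
  [-3, -6, 4, -8, 4]
  [-10, -17, -3, -21, -7]
  [8, 0, 18, -4, 11]
  [-8, -15, 3, -17, -5]
  [-11, -18, -1, -20, -8]
M^⊗4:
  [-4, -11, 3, -15, -1]
  [-17, -24, -8, -26, -14]
  [0, -7, 10, -9, 3]
  [-13, -20, -6, -24, -10]
  [-16, -23, -9, -27, -13]
Answer: row 5 of M^⊗4 = [-16, -23, -9, -27, -13]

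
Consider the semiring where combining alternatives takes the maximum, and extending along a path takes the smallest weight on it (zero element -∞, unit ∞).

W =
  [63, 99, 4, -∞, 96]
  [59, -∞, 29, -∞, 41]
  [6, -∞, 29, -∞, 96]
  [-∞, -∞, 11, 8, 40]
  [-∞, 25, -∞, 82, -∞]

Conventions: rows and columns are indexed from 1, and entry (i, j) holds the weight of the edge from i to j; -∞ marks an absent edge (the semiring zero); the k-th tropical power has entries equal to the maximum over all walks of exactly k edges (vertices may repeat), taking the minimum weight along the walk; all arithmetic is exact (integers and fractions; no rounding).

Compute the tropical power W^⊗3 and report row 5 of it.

W^⊗2:
  [63, 63, 29, 82, 63]
  [59, 59, 29, 41, 59]
  [6, 25, 29, 82, 29]
  [6, 25, 11, 40, 11]
  [25, -∞, 25, 8, 40]
W^⊗3:
  [63, 63, 29, 63, 63]
  [59, 59, 29, 59, 59]
  [25, 25, 29, 29, 40]
  [25, 11, 25, 11, 40]
  [25, 25, 25, 40, 25]
Answer: row 5 of W^⊗3 = [25, 25, 25, 40, 25]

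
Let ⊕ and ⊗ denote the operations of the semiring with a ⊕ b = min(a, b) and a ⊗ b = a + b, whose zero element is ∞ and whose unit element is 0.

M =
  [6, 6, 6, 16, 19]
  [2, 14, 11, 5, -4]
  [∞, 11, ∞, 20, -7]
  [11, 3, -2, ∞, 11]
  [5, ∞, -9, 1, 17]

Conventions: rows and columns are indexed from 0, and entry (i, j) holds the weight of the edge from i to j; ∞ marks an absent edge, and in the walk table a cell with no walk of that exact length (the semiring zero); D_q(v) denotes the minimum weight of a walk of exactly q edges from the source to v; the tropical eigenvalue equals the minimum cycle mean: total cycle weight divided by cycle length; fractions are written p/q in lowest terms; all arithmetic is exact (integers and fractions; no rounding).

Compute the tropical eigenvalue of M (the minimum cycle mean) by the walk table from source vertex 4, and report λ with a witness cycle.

q=0: [∞, ∞, ∞, ∞, 0]
q=1: [5, ∞, -9, 1, 17]
q=2: [11, 2, -1, 11, -16]
q=3: [-11, 10, -25, -15, -8]
q=4: [-5, -14, -17, -7, -32]
q=5: [-27, -6, -41, -31, -24]
Optimal cycle mean attained by: cycle 2->4->2, total (-7) + (-9), length 2.
Answer: λ = -8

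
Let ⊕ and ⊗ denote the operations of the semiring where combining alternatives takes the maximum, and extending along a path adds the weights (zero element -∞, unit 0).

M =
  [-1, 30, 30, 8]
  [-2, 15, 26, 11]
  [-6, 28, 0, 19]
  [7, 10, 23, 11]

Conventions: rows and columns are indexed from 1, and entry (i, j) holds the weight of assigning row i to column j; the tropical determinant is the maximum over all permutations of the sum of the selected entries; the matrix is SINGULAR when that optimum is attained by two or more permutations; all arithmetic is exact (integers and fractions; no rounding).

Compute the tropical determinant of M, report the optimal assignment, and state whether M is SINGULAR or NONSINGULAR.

σ = (1, 2, 3, 4): (-1) + 15 + 0 + 11 = 25
σ = (1, 2, 4, 3): (-1) + 15 + 19 + 23 = 56
σ = (1, 3, 2, 4): (-1) + 26 + 28 + 11 = 64
σ = (1, 3, 4, 2): (-1) + 26 + 19 + 10 = 54
σ = (1, 4, 2, 3): (-1) + 11 + 28 + 23 = 61
σ = (1, 4, 3, 2): (-1) + 11 + 0 + 10 = 20
σ = (2, 1, 3, 4): 30 + (-2) + 0 + 11 = 39
σ = (2, 1, 4, 3): 30 + (-2) + 19 + 23 = 70
σ = (2, 3, 1, 4): 30 + 26 + (-6) + 11 = 61
σ = (2, 3, 4, 1): 30 + 26 + 19 + 7 = 82
σ = (2, 4, 1, 3): 30 + 11 + (-6) + 23 = 58
σ = (2, 4, 3, 1): 30 + 11 + 0 + 7 = 48
σ = (3, 1, 2, 4): 30 + (-2) + 28 + 11 = 67
σ = (3, 1, 4, 2): 30 + (-2) + 19 + 10 = 57
σ = (3, 2, 1, 4): 30 + 15 + (-6) + 11 = 50
σ = (3, 2, 4, 1): 30 + 15 + 19 + 7 = 71
σ = (3, 4, 1, 2): 30 + 11 + (-6) + 10 = 45
σ = (3, 4, 2, 1): 30 + 11 + 28 + 7 = 76
σ = (4, 1, 2, 3): 8 + (-2) + 28 + 23 = 57
σ = (4, 1, 3, 2): 8 + (-2) + 0 + 10 = 16
σ = (4, 2, 1, 3): 8 + 15 + (-6) + 23 = 40
σ = (4, 2, 3, 1): 8 + 15 + 0 + 7 = 30
σ = (4, 3, 1, 2): 8 + 26 + (-6) + 10 = 38
σ = (4, 3, 2, 1): 8 + 26 + 28 + 7 = 69
Optimal value attained by: σ = (2, 3, 4, 1).
Answer: det⊕(M) = 82; verdict: NONSINGULAR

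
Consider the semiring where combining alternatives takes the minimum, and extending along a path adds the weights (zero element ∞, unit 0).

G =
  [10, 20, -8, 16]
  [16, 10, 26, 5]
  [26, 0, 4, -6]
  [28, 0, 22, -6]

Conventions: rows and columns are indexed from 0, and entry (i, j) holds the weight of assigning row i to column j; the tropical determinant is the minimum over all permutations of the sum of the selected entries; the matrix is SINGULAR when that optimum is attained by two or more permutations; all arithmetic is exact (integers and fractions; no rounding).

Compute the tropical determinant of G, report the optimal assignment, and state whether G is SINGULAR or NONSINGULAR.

σ = (0, 1, 2, 3): 10 + 10 + 4 + (-6) = 18
σ = (0, 1, 3, 2): 10 + 10 + (-6) + 22 = 36
σ = (0, 2, 1, 3): 10 + 26 + 0 + (-6) = 30
σ = (0, 2, 3, 1): 10 + 26 + (-6) + 0 = 30
σ = (0, 3, 1, 2): 10 + 5 + 0 + 22 = 37
σ = (0, 3, 2, 1): 10 + 5 + 4 + 0 = 19
σ = (1, 0, 2, 3): 20 + 16 + 4 + (-6) = 34
σ = (1, 0, 3, 2): 20 + 16 + (-6) + 22 = 52
σ = (1, 2, 0, 3): 20 + 26 + 26 + (-6) = 66
σ = (1, 2, 3, 0): 20 + 26 + (-6) + 28 = 68
σ = (1, 3, 0, 2): 20 + 5 + 26 + 22 = 73
σ = (1, 3, 2, 0): 20 + 5 + 4 + 28 = 57
σ = (2, 0, 1, 3): (-8) + 16 + 0 + (-6) = 2
σ = (2, 0, 3, 1): (-8) + 16 + (-6) + 0 = 2
σ = (2, 1, 0, 3): (-8) + 10 + 26 + (-6) = 22
σ = (2, 1, 3, 0): (-8) + 10 + (-6) + 28 = 24
σ = (2, 3, 0, 1): (-8) + 5 + 26 + 0 = 23
σ = (2, 3, 1, 0): (-8) + 5 + 0 + 28 = 25
σ = (3, 0, 1, 2): 16 + 16 + 0 + 22 = 54
σ = (3, 0, 2, 1): 16 + 16 + 4 + 0 = 36
σ = (3, 1, 0, 2): 16 + 10 + 26 + 22 = 74
σ = (3, 1, 2, 0): 16 + 10 + 4 + 28 = 58
σ = (3, 2, 0, 1): 16 + 26 + 26 + 0 = 68
σ = (3, 2, 1, 0): 16 + 26 + 0 + 28 = 70
Optimal value attained by: σ = (2, 0, 1, 3).
Answer: det⊕(G) = 2; verdict: SINGULAR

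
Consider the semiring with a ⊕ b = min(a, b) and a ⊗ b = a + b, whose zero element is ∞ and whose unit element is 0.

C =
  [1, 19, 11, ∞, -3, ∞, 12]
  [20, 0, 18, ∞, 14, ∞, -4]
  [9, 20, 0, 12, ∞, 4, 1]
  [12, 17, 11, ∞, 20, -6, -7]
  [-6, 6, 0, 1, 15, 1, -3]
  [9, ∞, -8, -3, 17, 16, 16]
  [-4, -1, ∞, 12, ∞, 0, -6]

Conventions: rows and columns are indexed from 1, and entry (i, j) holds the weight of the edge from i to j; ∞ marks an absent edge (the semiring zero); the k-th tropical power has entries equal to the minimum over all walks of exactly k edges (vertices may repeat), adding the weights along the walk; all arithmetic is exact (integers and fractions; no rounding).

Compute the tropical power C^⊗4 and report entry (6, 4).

C^⊗2:
  [-9, 3, -3, -2, -2, -2, -6]
  [-8, -5, 14, 8, 14, -4, -10]
  [-3, 0, -4, 1, 6, 1, -5]
  [-11, -8, -14, -9, 9, -7, -13]
  [-7, -4, -7, -2, -9, -5, -9]
  [1, 12, -8, 4, 6, -9, -10]
  [-10, -7, -8, -3, -7, -6, -12]
C^⊗3:
  [-10, -7, -10, -5, -12, -8, -12]
  [-14, -11, -12, -7, -11, -10, -16]
  [-9, -6, -7, -2, -6, -5, -11]
  [-17, -14, -15, -10, -14, -15, -19]
  [-15, -10, -13, -8, -10, -9, -15]
  [-14, -11, -17, -12, -2, -10, -16]
  [-16, -13, -14, -9, -13, -12, -18]
C^⊗4:
  [-18, -13, -16, -11, -13, -12, -18]
  [-20, -17, -18, -13, -17, -16, -22]
  [-15, -12, -13, -8, -12, -11, -17]
  [-23, -20, -23, -18, -20, -19, -25]
  [-19, -16, -17, -12, -18, -15, -21]
  [-20, -17, -18, -13, -17, -18, -22]
  [-22, -19, -20, -15, -19, -18, -24]
Key observation: the optimum is the walk 6->4->7->6->4, with weight (-3) + (-7) + 0 + (-3) = -13.
Optimal value attained by: walk 6->4->7->6->4.
Answer: (C^⊗4)[6][4] = -13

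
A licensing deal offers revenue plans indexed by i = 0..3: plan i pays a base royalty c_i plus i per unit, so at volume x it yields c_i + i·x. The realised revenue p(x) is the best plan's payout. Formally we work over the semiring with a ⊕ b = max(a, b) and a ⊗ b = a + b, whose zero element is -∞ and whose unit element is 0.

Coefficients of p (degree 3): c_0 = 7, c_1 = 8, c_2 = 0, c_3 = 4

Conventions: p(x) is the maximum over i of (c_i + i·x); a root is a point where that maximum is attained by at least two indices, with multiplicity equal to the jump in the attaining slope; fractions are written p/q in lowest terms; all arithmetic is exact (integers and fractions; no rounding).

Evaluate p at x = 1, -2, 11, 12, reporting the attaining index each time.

p(1) = max(7+0·1=7, 8+1·1=9, 0+2·1=2, 4+3·1=7) = 9 (attained by i=1)
p(-2) = max(7+0·(-2)=7, 8+1·(-2)=6, 0+2·(-2)=-4, 4+3·(-2)=-2) = 7 (attained by i=0)
p(11) = max(7+0·11=7, 8+1·11=19, 0+2·11=22, 4+3·11=37) = 37 (attained by i=3)
p(12) = max(7+0·12=7, 8+1·12=20, 0+2·12=24, 4+3·12=40) = 40 (attained by i=3)
Answer: p(1) = 9; p(-2) = 7; p(11) = 37; p(12) = 40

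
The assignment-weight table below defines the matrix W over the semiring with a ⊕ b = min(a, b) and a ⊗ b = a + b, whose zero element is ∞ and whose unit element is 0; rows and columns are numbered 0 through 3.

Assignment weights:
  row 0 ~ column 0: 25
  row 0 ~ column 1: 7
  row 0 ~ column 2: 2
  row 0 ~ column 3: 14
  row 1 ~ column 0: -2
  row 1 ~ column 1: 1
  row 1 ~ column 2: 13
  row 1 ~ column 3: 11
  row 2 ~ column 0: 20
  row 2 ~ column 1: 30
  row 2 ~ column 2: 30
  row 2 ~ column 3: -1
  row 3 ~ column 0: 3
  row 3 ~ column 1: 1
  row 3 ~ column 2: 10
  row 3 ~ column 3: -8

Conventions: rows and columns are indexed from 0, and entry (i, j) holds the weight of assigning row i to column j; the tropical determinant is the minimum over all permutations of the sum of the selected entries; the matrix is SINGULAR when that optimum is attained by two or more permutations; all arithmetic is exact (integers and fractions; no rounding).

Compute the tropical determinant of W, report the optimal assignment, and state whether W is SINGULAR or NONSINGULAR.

σ = (0, 1, 2, 3): 25 + 1 + 30 + (-8) = 48
σ = (0, 1, 3, 2): 25 + 1 + (-1) + 10 = 35
σ = (0, 2, 1, 3): 25 + 13 + 30 + (-8) = 60
σ = (0, 2, 3, 1): 25 + 13 + (-1) + 1 = 38
σ = (0, 3, 1, 2): 25 + 11 + 30 + 10 = 76
σ = (0, 3, 2, 1): 25 + 11 + 30 + 1 = 67
σ = (1, 0, 2, 3): 7 + (-2) + 30 + (-8) = 27
σ = (1, 0, 3, 2): 7 + (-2) + (-1) + 10 = 14
σ = (1, 2, 0, 3): 7 + 13 + 20 + (-8) = 32
σ = (1, 2, 3, 0): 7 + 13 + (-1) + 3 = 22
σ = (1, 3, 0, 2): 7 + 11 + 20 + 10 = 48
σ = (1, 3, 2, 0): 7 + 11 + 30 + 3 = 51
σ = (2, 0, 1, 3): 2 + (-2) + 30 + (-8) = 22
σ = (2, 0, 3, 1): 2 + (-2) + (-1) + 1 = 0
σ = (2, 1, 0, 3): 2 + 1 + 20 + (-8) = 15
σ = (2, 1, 3, 0): 2 + 1 + (-1) + 3 = 5
σ = (2, 3, 0, 1): 2 + 11 + 20 + 1 = 34
σ = (2, 3, 1, 0): 2 + 11 + 30 + 3 = 46
σ = (3, 0, 1, 2): 14 + (-2) + 30 + 10 = 52
σ = (3, 0, 2, 1): 14 + (-2) + 30 + 1 = 43
σ = (3, 1, 0, 2): 14 + 1 + 20 + 10 = 45
σ = (3, 1, 2, 0): 14 + 1 + 30 + 3 = 48
σ = (3, 2, 0, 1): 14 + 13 + 20 + 1 = 48
σ = (3, 2, 1, 0): 14 + 13 + 30 + 3 = 60
Optimal value attained by: σ = (2, 0, 3, 1).
Answer: det⊕(W) = 0; verdict: NONSINGULAR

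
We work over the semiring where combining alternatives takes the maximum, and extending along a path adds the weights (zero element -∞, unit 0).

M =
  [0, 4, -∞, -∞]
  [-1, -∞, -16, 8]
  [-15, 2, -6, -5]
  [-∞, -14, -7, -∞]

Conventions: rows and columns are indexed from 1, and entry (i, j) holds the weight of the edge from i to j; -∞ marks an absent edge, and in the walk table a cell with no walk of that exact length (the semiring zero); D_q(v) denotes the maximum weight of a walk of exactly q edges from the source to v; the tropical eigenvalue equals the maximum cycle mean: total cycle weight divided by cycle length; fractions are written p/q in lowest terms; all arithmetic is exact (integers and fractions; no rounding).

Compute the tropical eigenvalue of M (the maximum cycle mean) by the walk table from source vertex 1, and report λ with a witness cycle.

q=0: [0, -∞, -∞, -∞]
q=1: [0, 4, -∞, -∞]
q=2: [3, 4, -12, 12]
q=3: [3, 7, 5, 12]
q=4: [6, 7, 5, 15]
Optimal cycle mean attained by: cycle 1->2->1, total 4 + (-1), length 2.
Answer: λ = 3/2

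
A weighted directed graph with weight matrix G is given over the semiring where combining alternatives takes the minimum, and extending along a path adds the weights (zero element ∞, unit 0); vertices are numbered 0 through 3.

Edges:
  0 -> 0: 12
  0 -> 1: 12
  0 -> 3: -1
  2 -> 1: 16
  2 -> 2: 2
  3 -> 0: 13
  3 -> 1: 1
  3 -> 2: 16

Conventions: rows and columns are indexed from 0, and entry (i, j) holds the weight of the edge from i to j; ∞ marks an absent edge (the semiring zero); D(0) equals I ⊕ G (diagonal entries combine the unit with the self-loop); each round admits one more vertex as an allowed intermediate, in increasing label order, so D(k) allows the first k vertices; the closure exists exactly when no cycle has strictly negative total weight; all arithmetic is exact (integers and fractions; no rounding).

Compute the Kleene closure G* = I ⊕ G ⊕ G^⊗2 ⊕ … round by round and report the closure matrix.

D(0):
  [0, 12, ∞, -1]
  [∞, 0, ∞, ∞]
  [∞, 16, 0, ∞]
  [13, 1, 16, 0]
D(1):
  [0, 12, ∞, -1]
  [∞, 0, ∞, ∞]
  [∞, 16, 0, ∞]
  [13, 1, 16, 0]
D(2):
  [0, 12, ∞, -1]
  [∞, 0, ∞, ∞]
  [∞, 16, 0, ∞]
  [13, 1, 16, 0]
D(3):
  [0, 12, ∞, -1]
  [∞, 0, ∞, ∞]
  [∞, 16, 0, ∞]
  [13, 1, 16, 0]
D(4):
  [0, 0, 15, -1]
  [∞, 0, ∞, ∞]
  [∞, 16, 0, ∞]
  [13, 1, 16, 0]
Answer: G* = [[0, 0, 15, -1], [∞, 0, ∞, ∞], [∞, 16, 0, ∞], [13, 1, 16, 0]]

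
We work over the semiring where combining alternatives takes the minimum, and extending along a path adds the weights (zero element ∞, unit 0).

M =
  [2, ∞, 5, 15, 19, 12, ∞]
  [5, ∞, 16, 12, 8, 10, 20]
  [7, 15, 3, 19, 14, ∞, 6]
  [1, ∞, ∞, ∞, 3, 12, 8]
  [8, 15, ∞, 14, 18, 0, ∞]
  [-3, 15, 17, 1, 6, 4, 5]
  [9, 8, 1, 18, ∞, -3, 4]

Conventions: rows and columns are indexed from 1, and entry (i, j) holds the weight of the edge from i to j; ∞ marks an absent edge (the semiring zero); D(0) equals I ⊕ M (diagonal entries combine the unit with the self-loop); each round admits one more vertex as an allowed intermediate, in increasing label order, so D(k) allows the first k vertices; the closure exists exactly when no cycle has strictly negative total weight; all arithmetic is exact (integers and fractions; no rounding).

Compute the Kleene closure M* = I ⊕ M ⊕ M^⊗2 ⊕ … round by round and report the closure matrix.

D(0):
  [0, ∞, 5, 15, 19, 12, ∞]
  [5, 0, 16, 12, 8, 10, 20]
  [7, 15, 0, 19, 14, ∞, 6]
  [1, ∞, ∞, 0, 3, 12, 8]
  [8, 15, ∞, 14, 0, 0, ∞]
  [-3, 15, 17, 1, 6, 0, 5]
  [9, 8, 1, 18, ∞, -3, 0]
D(1):
  [0, ∞, 5, 15, 19, 12, ∞]
  [5, 0, 10, 12, 8, 10, 20]
  [7, 15, 0, 19, 14, 19, 6]
  [1, ∞, 6, 0, 3, 12, 8]
  [8, 15, 13, 14, 0, 0, ∞]
  [-3, 15, 2, 1, 6, 0, 5]
  [9, 8, 1, 18, 28, -3, 0]
D(2):
  [0, ∞, 5, 15, 19, 12, ∞]
  [5, 0, 10, 12, 8, 10, 20]
  [7, 15, 0, 19, 14, 19, 6]
  [1, ∞, 6, 0, 3, 12, 8]
  [8, 15, 13, 14, 0, 0, 35]
  [-3, 15, 2, 1, 6, 0, 5]
  [9, 8, 1, 18, 16, -3, 0]
D(3):
  [0, 20, 5, 15, 19, 12, 11]
  [5, 0, 10, 12, 8, 10, 16]
  [7, 15, 0, 19, 14, 19, 6]
  [1, 21, 6, 0, 3, 12, 8]
  [8, 15, 13, 14, 0, 0, 19]
  [-3, 15, 2, 1, 6, 0, 5]
  [8, 8, 1, 18, 15, -3, 0]
D(4):
  [0, 20, 5, 15, 18, 12, 11]
  [5, 0, 10, 12, 8, 10, 16]
  [7, 15, 0, 19, 14, 19, 6]
  [1, 21, 6, 0, 3, 12, 8]
  [8, 15, 13, 14, 0, 0, 19]
  [-3, 15, 2, 1, 4, 0, 5]
  [8, 8, 1, 18, 15, -3, 0]
D(5):
  [0, 20, 5, 15, 18, 12, 11]
  [5, 0, 10, 12, 8, 8, 16]
  [7, 15, 0, 19, 14, 14, 6]
  [1, 18, 6, 0, 3, 3, 8]
  [8, 15, 13, 14, 0, 0, 19]
  [-3, 15, 2, 1, 4, 0, 5]
  [8, 8, 1, 18, 15, -3, 0]
D(6):
  [0, 20, 5, 13, 16, 12, 11]
  [5, 0, 10, 9, 8, 8, 13]
  [7, 15, 0, 15, 14, 14, 6]
  [0, 18, 5, 0, 3, 3, 8]
  [-3, 15, 2, 1, 0, 0, 5]
  [-3, 15, 2, 1, 4, 0, 5]
  [-6, 8, -1, -2, 1, -3, 0]
D(7):
  [0, 19, 5, 9, 12, 8, 11]
  [5, 0, 10, 9, 8, 8, 13]
  [0, 14, 0, 4, 7, 3, 6]
  [0, 16, 5, 0, 3, 3, 8]
  [-3, 13, 2, 1, 0, 0, 5]
  [-3, 13, 2, 1, 4, 0, 5]
  [-6, 8, -1, -2, 1, -3, 0]
Answer: M* = [[0, 19, 5, 9, 12, 8, 11], [5, 0, 10, 9, 8, 8, 13], [0, 14, 0, 4, 7, 3, 6], [0, 16, 5, 0, 3, 3, 8], [-3, 13, 2, 1, 0, 0, 5], [-3, 13, 2, 1, 4, 0, 5], [-6, 8, -1, -2, 1, -3, 0]]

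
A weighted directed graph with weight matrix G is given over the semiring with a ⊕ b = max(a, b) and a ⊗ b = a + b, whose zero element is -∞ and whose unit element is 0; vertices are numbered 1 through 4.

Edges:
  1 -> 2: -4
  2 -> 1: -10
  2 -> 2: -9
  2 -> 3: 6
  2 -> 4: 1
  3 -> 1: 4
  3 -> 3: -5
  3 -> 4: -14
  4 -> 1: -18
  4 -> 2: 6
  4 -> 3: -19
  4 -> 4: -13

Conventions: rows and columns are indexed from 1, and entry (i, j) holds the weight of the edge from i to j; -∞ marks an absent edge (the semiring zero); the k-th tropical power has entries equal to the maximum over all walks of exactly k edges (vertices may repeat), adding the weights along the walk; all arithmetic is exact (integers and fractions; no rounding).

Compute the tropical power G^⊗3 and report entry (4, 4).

G^⊗2:
  [-14, -13, 2, -3]
  [10, 7, 1, -8]
  [-1, 0, -10, -19]
  [-4, -3, 12, 7]
G^⊗3:
  [6, 3, -3, -12]
  [5, 6, 13, 8]
  [-6, -5, 6, 1]
  [16, 13, 7, -2]
Key observation: the optimum is the walk 4->2->2->4, with weight 6 + (-9) + 1 = -2.
Optimal value attained by: walk 4->2->2->4.
Answer: (G^⊗3)[4][4] = -2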